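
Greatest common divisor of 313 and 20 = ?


313 = 15 * 20 + 13
20 = 1 * 13 + 7
13 = 1 * 7 + 6
7 = 1 * 6 + 1
6 = 6 * 1 + 0
GCD = 1


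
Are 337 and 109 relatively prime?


Euclidean algorithm:
337 = 3 * 109 + 10
109 = 10 * 10 + 9
10 = 1 * 9 + 1
9 = 9 * 1 + 0
GCD(337, 109) = 1

Yes, coprime (GCD = 1)


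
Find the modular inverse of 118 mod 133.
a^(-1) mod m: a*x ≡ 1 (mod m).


Use the extended Euclidean algorithm on (133, 118); each row r = 133*s + 118*t:
r=133, s=1, t=0
r=118, s=0, t=1
q=1: r=15, s=1, t=-1   [133*(1) + 118*(-1) = 15]
q=7: r=13, s=-7, t=8   [133*(-7) + 118*(8) = 13]
q=1: r=2, s=8, t=-9   [133*(8) + 118*(-9) = 2]
q=6: r=1, s=-55, t=62   [133*(-55) + 118*(62) = 1]
q=2: r=0, s=118, t=-133   [133*(118) + 118*(-133) = 0]
GCD = 1 with t = 62, so 118*(62) ≡ 1 (mod 133)
Inverse = 62 mod 133 = 62
Check: 118 * 62 = 7316 ≡ 1 (mod 133)

118^(-1) ≡ 62 (mod 133)


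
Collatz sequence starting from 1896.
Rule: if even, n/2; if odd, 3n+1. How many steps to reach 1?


1896 → 948 → 474 → 237 → 712 → 356 → 178 → 89 → 268 → 134 → 67 → 202 → 101 → 304 → 152 → 76 → 38 → 19 → 58 → 29 → 88 → 44 → 22 → 11 → 34 → 17 → 52 → 26 → 13 → 40 → 20 → 10 → 5 → 16 → 8 → 4 → 2 → 1
Total steps = 37

37 steps


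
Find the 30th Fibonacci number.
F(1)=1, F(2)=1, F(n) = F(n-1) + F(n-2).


Sequence: 1, 1, 2, 3, 5, 8, 13, 21, 34, 55, 89, 144, 233, 377, 610, 987, 1597, 2584, 4181, 6765, 10946, 17711, 28657, 46368, 75025, 121393, 196418, 317811, 514229, 832040
F(30) = 832040


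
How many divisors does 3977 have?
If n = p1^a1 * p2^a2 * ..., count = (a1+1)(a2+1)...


3977 = 41^1 × 97^1
d(3977) = (1+1) × (1+1) = 4

4 divisors


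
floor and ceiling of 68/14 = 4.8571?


68/14 = 4.8571
floor = 4
ceil = 5

floor = 4, ceil = 5


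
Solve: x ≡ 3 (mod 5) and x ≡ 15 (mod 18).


M = 5*18 = 90
M1 = M/5 = 18, M2 = M/18 = 5
M1^(-1) mod 5 = 2, M2^(-1) mod 18 = 11
x = 3*18*2 + 15*5*11 = 933
933 mod 90 = 33
Check: 33 mod 5 = 3 ✓, 33 mod 18 = 15 ✓

x ≡ 33 (mod 90)


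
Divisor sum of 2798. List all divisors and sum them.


Divisors of 2798: 1, 2, 1399, 2798
Sum = 1 + 2 + 1399 + 2798 = 4200

σ(2798) = 4200


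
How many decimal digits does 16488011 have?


16488011 has 8 digits in base 10
floor(log10(16488011)) + 1 = floor(7.2172) + 1 = 8

8 digits (base 10)


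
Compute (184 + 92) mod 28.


184 + 92 = 276
276 mod 28 = 24


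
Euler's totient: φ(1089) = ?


1089 = 3^2 × 11^2
Prime factors: 3, 11
φ(1089) = 1089 × (1-1/3) × (1-1/11)
= 1089 × 2/3 × 10/11 = 660

φ(1089) = 660


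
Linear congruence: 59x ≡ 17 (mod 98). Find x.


GCD(59, 98) = 1, unique solution
a^(-1) mod 98 = 5
x = 5 * 17 mod 98 = 85

x ≡ 85 (mod 98)


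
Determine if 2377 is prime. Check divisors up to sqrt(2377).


Check divisors up to sqrt(2377) = 48.7545
No divisors found.
2377 is prime.

Yes, 2377 is prime


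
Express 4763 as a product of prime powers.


4763 / 11 = 433
433 / 433 = 1
4763 = 11 × 433


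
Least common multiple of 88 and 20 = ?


GCD(88, 20) = 4
LCM = 88*20/4 = 1760/4 = 440

LCM = 440


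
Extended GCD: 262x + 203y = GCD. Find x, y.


Tabular extended Euclidean (each row: r = 262*s + 203*t):
r=262, s=1, t=0
r=203, s=0, t=1
q=1: r=59, s=1, t=-1   [262*(1) + 203*(-1) = 59]
q=3: r=26, s=-3, t=4   [262*(-3) + 203*(4) = 26]
q=2: r=7, s=7, t=-9   [262*(7) + 203*(-9) = 7]
q=3: r=5, s=-24, t=31   [262*(-24) + 203*(31) = 5]
q=1: r=2, s=31, t=-40   [262*(31) + 203*(-40) = 2]
q=2: r=1, s=-86, t=111   [262*(-86) + 203*(111) = 1]
q=2: r=0, s=203, t=-262   [262*(203) + 203*(-262) = 0]
GCD = 1; from the row with r=1: x=-86, y=111
Check: 262*(-86) + 203*(111) = -22532 + 22533 = 1

GCD = 1, x = -86, y = 111


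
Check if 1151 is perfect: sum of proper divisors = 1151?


Proper divisors of 1151: 1
Sum = 1 = 1

No, 1151 is not perfect (1 ≠ 1151)


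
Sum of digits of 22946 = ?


2 + 2 + 9 + 4 + 6 = 23


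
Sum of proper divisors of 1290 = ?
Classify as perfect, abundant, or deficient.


Proper divisors: 1, 2, 3, 5, 6, 10, 15, 30, 43, 86, 129, 215, 258, 430, 645
Sum = 1 + 2 + 3 + 5 + 6 + 10 + 15 + 30 + 43 + 86 + 129 + 215 + 258 + 430 + 645 = 1878
1878 > 1290 → abundant

s(1290) = 1878 (abundant)


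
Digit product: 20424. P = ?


2 × 0 × 4 × 2 × 4 = 0


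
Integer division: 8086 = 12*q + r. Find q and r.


8086 = 12 * 673 + 10
Check: 8076 + 10 = 8086

q = 673, r = 10


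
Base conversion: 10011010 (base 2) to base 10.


10011010 (base 2) = 154 (decimal)
154 (decimal) = 154 (base 10)


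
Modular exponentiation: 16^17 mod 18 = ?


16^1 mod 18 = 16
16^2 mod 18 = 4
16^3 mod 18 = 10
16^4 mod 18 = 16
16^5 mod 18 = 4
16^6 mod 18 = 10
16^7 mod 18 = 16
16^8 mod 18 = 4
16^9 mod 18 = 10
16^10 mod 18 = 16
16^11 mod 18 = 4
16^12 mod 18 = 10
16^13 mod 18 = 16
16^14 mod 18 = 4
16^15 mod 18 = 10
16^16 mod 18 = 16
16^17 mod 18 = 4


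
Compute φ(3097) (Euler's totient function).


3097 = 19 × 163
Prime factors: 19, 163
φ(3097) = 3097 × (1-1/19) × (1-1/163)
= 3097 × 18/19 × 162/163 = 2916

φ(3097) = 2916


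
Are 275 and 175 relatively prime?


Euclidean algorithm:
275 = 1 * 175 + 100
175 = 1 * 100 + 75
100 = 1 * 75 + 25
75 = 3 * 25 + 0
GCD(275, 175) = 25

No, not coprime (GCD = 25)


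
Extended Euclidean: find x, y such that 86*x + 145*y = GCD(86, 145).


Tabular extended Euclidean (each row: r = 86*s + 145*t):
r=86, s=1, t=0
r=145, s=0, t=1
q=0: r=86, s=1, t=0   [86*(1) + 145*(0) = 86]
q=1: r=59, s=-1, t=1   [86*(-1) + 145*(1) = 59]
q=1: r=27, s=2, t=-1   [86*(2) + 145*(-1) = 27]
q=2: r=5, s=-5, t=3   [86*(-5) + 145*(3) = 5]
q=5: r=2, s=27, t=-16   [86*(27) + 145*(-16) = 2]
q=2: r=1, s=-59, t=35   [86*(-59) + 145*(35) = 1]
q=2: r=0, s=145, t=-86   [86*(145) + 145*(-86) = 0]
GCD = 1; from the row with r=1: x=-59, y=35
Check: 86*(-59) + 145*(35) = -5074 + 5075 = 1

GCD = 1, x = -59, y = 35


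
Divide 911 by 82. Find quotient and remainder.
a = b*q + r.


911 = 82 * 11 + 9
Check: 902 + 9 = 911

q = 11, r = 9


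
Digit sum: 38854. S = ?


3 + 8 + 8 + 5 + 4 = 28


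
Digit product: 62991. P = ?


6 × 2 × 9 × 9 × 1 = 972


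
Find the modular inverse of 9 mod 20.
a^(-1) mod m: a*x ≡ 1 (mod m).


Use the extended Euclidean algorithm on (20, 9); each row r = 20*s + 9*t:
r=20, s=1, t=0
r=9, s=0, t=1
q=2: r=2, s=1, t=-2   [20*(1) + 9*(-2) = 2]
q=4: r=1, s=-4, t=9   [20*(-4) + 9*(9) = 1]
q=2: r=0, s=9, t=-20   [20*(9) + 9*(-20) = 0]
GCD = 1 with t = 9, so 9*(9) ≡ 1 (mod 20)
Inverse = 9 mod 20 = 9
Check: 9 * 9 = 81 ≡ 1 (mod 20)

9^(-1) ≡ 9 (mod 20)


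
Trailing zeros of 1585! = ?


floor(1585/5) = 317
floor(1585/25) = 63
floor(1585/125) = 12
floor(1585/625) = 2
Total = 394

394 trailing zeros


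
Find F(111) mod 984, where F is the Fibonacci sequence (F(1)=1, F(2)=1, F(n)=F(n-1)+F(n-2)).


F(k) mod 984 for k=1..111:
1, 1, 2, 3, 5, 8, 13, 21, 34, 55, 89, 144, 233, 377, 610, 3, 613, 616, 245, 861, 122, 983, 121, 120, 241, 361, 602, 963, 581, 560, 157, 717, 874, 607, 497, 120, 617, 737, 370, 123, 493, 616, 125, 741, 866, 623, 505, 144, 649, 793, 458, 267, 725, 8, 733, 741, 490, 247, 737, 0, 737, 737, 490, 243, 733, 976, 725, 717, 458, 191, 649, 840, 505, 361, 866, 243, 125, 368, 493, 861, 370, 247, 617, 864, 497, 377, 874, 267, 157, 424, 581, 21, 602, 623, 241, 864, 121, 1, 122, 123, 245, 368, 613, 981, 610, 607, 233, 840, 89, 929, 34
F(111) mod 984 = 34


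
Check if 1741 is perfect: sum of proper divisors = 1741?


Proper divisors of 1741: 1
Sum = 1 = 1

No, 1741 is not perfect (1 ≠ 1741)


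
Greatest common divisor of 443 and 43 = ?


443 = 10 * 43 + 13
43 = 3 * 13 + 4
13 = 3 * 4 + 1
4 = 4 * 1 + 0
GCD = 1


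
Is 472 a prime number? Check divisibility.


472 / 2 = 236 (exact division)
472 is NOT prime.

No, 472 is not prime


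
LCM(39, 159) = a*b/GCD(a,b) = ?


GCD(39, 159) = 3
LCM = 39*159/3 = 6201/3 = 2067

LCM = 2067


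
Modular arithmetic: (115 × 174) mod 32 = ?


115 × 174 = 20010
20010 mod 32 = 10


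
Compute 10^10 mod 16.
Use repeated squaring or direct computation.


10^1 mod 16 = 10
10^2 mod 16 = 4
10^3 mod 16 = 8
10^4 mod 16 = 0
10^5 mod 16 = 0
10^6 mod 16 = 0
10^7 mod 16 = 0
10^8 mod 16 = 0
10^9 mod 16 = 0
10^10 mod 16 = 0


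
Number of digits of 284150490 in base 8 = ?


284150490 in base 8 = 2073745332
Number of digits = 10

10 digits (base 8)


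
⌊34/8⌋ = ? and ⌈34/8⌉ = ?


34/8 = 4.2500
floor = 4
ceil = 5

floor = 4, ceil = 5


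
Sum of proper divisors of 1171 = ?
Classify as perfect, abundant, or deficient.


Proper divisors: 1
Sum = 1 = 1
1 < 1171 → deficient

s(1171) = 1 (deficient)


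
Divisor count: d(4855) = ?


4855 = 5^1 × 971^1
d(4855) = (1+1) × (1+1) = 4

4 divisors


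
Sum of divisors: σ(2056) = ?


Divisors of 2056: 1, 2, 4, 8, 257, 514, 1028, 2056
Sum = 1 + 2 + 4 + 8 + 257 + 514 + 1028 + 2056 = 3870

σ(2056) = 3870


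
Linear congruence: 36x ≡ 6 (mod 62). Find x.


GCD(36, 62) = 2 divides 6
Divide: 18x ≡ 3 (mod 31)
x ≡ 26 (mod 31)


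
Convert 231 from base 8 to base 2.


231 (base 8) = 153 (decimal)
153 (decimal) = 10011001 (base 2)


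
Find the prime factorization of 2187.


2187 / 3 = 729
729 / 3 = 243
243 / 3 = 81
81 / 3 = 27
27 / 3 = 9
9 / 3 = 3
3 / 3 = 1
2187 = 3^7


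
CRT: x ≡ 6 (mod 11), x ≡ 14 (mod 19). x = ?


M = 11*19 = 209
M1 = M/11 = 19, M2 = M/19 = 11
M1^(-1) mod 11 = 7, M2^(-1) mod 19 = 7
x = 6*19*7 + 14*11*7 = 1876
1876 mod 209 = 204
Check: 204 mod 11 = 6 ✓, 204 mod 19 = 14 ✓

x ≡ 204 (mod 209)


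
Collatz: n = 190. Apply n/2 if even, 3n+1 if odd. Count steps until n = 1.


190 → 95 → 286 → 143 → 430 → 215 → 646 → 323 → 970 → 485 → 1456 → 728 → 364 → 182 → 91 → 274 → 137 → 412 → 206 → 103 → 310 → 155 → 466 → 233 → 700 → 350 → 175 → 526 → 263 → 790 → 395 → 1186 → 593 → 1780 → 890 → 445 → 1336 → 668 → 334 → 167 → 502 → 251 → 754 → 377 → 1132 → 566 → 283 → 850 → 425 → 1276 → 638 → 319 → 958 → 479 → 1438 → 719 → 2158 → 1079 → 3238 → 1619 → 4858 → 2429 → 7288 → 3644 → 1822 → 911 → 2734 → 1367 → 4102 → 2051 → 6154 → 3077 → 9232 → 4616 → 2308 → 1154 → 577 → 1732 → 866 → 433 → 1300 → 650 → 325 → 976 → 488 → 244 → 122 → 61 → 184 → 92 → 46 → 23 → 70 → 35 → 106 → 53 → 160 → 80 → 40 → 20 → 10 → 5 → 16 → 8 → 4 → 2 → 1
Total steps = 106

106 steps


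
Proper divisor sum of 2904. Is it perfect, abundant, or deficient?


Proper divisors: 1, 2, 3, 4, 6, 8, 11, 12, 22, 24, 33, 44, 66, 88, 121, 132, 242, 264, 363, 484, 726, 968, 1452
Sum = 1 + 2 + 3 + 4 + 6 + 8 + 11 + 12 + 22 + 24 + 33 + 44 + 66 + 88 + 121 + 132 + 242 + 264 + 363 + 484 + 726 + 968 + 1452 = 5076
5076 > 2904 → abundant

s(2904) = 5076 (abundant)


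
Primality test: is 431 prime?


Check divisors up to sqrt(431) = 20.7605
No divisors found.
431 is prime.

Yes, 431 is prime


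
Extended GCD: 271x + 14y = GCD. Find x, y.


Tabular extended Euclidean (each row: r = 271*s + 14*t):
r=271, s=1, t=0
r=14, s=0, t=1
q=19: r=5, s=1, t=-19   [271*(1) + 14*(-19) = 5]
q=2: r=4, s=-2, t=39   [271*(-2) + 14*(39) = 4]
q=1: r=1, s=3, t=-58   [271*(3) + 14*(-58) = 1]
q=4: r=0, s=-14, t=271   [271*(-14) + 14*(271) = 0]
GCD = 1; from the row with r=1: x=3, y=-58
Check: 271*(3) + 14*(-58) = 813 - 812 = 1

GCD = 1, x = 3, y = -58


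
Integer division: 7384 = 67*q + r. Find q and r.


7384 = 67 * 110 + 14
Check: 7370 + 14 = 7384

q = 110, r = 14


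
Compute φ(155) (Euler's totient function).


155 = 5 × 31
Prime factors: 5, 31
φ(155) = 155 × (1-1/5) × (1-1/31)
= 155 × 4/5 × 30/31 = 120

φ(155) = 120


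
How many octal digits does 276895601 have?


276895601 in base 8 = 2040213561
Number of digits = 10

10 digits (base 8)


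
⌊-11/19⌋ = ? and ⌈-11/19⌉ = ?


-11/19 = -0.5789
floor = -1
ceil = 0

floor = -1, ceil = 0


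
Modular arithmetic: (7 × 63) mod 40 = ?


7 × 63 = 441
441 mod 40 = 1


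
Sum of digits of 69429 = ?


6 + 9 + 4 + 2 + 9 = 30


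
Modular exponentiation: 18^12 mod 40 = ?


18^1 mod 40 = 18
18^2 mod 40 = 4
18^3 mod 40 = 32
18^4 mod 40 = 16
18^5 mod 40 = 8
18^6 mod 40 = 24
18^7 mod 40 = 32
18^8 mod 40 = 16
18^9 mod 40 = 8
18^10 mod 40 = 24
18^11 mod 40 = 32
18^12 mod 40 = 16


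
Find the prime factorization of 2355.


2355 / 3 = 785
785 / 5 = 157
157 / 157 = 1
2355 = 3 × 5 × 157


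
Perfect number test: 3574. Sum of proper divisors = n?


Proper divisors of 3574: 1, 2, 1787
Sum = 1 + 2 + 1787 = 1790

No, 3574 is not perfect (1790 ≠ 3574)


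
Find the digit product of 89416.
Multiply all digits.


8 × 9 × 4 × 1 × 6 = 1728


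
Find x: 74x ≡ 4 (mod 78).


GCD(74, 78) = 2 divides 4
Divide: 37x ≡ 2 (mod 39)
x ≡ 38 (mod 39)


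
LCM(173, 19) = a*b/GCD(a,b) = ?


GCD(173, 19) = 1
LCM = 173*19/1 = 3287/1 = 3287

LCM = 3287


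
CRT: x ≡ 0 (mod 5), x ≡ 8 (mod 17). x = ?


M = 5*17 = 85
M1 = M/5 = 17, M2 = M/17 = 5
M1^(-1) mod 5 = 3, M2^(-1) mod 17 = 7
x = 0*17*3 + 8*5*7 = 280
280 mod 85 = 25
Check: 25 mod 5 = 0 ✓, 25 mod 17 = 8 ✓

x ≡ 25 (mod 85)


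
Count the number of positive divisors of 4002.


4002 = 2^1 × 3^1 × 23^1 × 29^1
d(4002) = (1+1) × (1+1) × (1+1) × (1+1) = 16

16 divisors


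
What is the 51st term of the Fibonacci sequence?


Sequence: 1, 1, 2, 3, 5, 8, 13, 21, 34, 55, 89, 144, 233, 377, 610, 987, 1597, 2584, 4181, 6765, 10946, 17711, 28657, 46368, 75025, 121393, 196418, 317811, 514229, 832040, 1346269, 2178309, 3524578, 5702887, 9227465, 14930352, 24157817, 39088169, 63245986, 102334155, 165580141, 267914296, 433494437, 701408733, 1134903170, 1836311903, 2971215073, 4807526976, 7778742049, 12586269025, 20365011074
F(51) = 20365011074


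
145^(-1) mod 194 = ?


Use the extended Euclidean algorithm on (194, 145); each row r = 194*s + 145*t:
r=194, s=1, t=0
r=145, s=0, t=1
q=1: r=49, s=1, t=-1   [194*(1) + 145*(-1) = 49]
q=2: r=47, s=-2, t=3   [194*(-2) + 145*(3) = 47]
q=1: r=2, s=3, t=-4   [194*(3) + 145*(-4) = 2]
q=23: r=1, s=-71, t=95   [194*(-71) + 145*(95) = 1]
q=2: r=0, s=145, t=-194   [194*(145) + 145*(-194) = 0]
GCD = 1 with t = 95, so 145*(95) ≡ 1 (mod 194)
Inverse = 95 mod 194 = 95
Check: 145 * 95 = 13775 ≡ 1 (mod 194)

145^(-1) ≡ 95 (mod 194)


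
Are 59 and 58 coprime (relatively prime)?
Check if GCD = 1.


Euclidean algorithm:
59 = 1 * 58 + 1
58 = 58 * 1 + 0
GCD(59, 58) = 1

Yes, coprime (GCD = 1)


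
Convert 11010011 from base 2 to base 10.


11010011 (base 2) = 211 (decimal)
211 (decimal) = 211 (base 10)


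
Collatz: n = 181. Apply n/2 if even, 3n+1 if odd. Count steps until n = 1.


181 → 544 → 272 → 136 → 68 → 34 → 17 → 52 → 26 → 13 → 40 → 20 → 10 → 5 → 16 → 8 → 4 → 2 → 1
Total steps = 18

18 steps


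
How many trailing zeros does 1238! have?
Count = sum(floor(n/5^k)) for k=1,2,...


floor(1238/5) = 247
floor(1238/25) = 49
floor(1238/125) = 9
floor(1238/625) = 1
Total = 306

306 trailing zeros


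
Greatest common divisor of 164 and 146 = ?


164 = 1 * 146 + 18
146 = 8 * 18 + 2
18 = 9 * 2 + 0
GCD = 2


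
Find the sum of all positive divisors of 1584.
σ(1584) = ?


Divisors of 1584: 1, 2, 3, 4, 6, 8, 9, 11, 12, 16, 18, 22, 24, 33, 36, 44, 48, 66, 72, 88, 99, 132, 144, 176, 198, 264, 396, 528, 792, 1584
Sum = 1 + 2 + 3 + 4 + 6 + 8 + 9 + 11 + 12 + 16 + 18 + 22 + 24 + 33 + 36 + 44 + 48 + 66 + 72 + 88 + 99 + 132 + 144 + 176 + 198 + 264 + 396 + 528 + 792 + 1584 = 4836

σ(1584) = 4836


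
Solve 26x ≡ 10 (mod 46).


GCD(26, 46) = 2 divides 10
Divide: 13x ≡ 5 (mod 23)
x ≡ 11 (mod 23)


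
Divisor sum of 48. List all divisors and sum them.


Divisors of 48: 1, 2, 3, 4, 6, 8, 12, 16, 24, 48
Sum = 1 + 2 + 3 + 4 + 6 + 8 + 12 + 16 + 24 + 48 = 124

σ(48) = 124


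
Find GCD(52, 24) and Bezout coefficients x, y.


Tabular extended Euclidean (each row: r = 52*s + 24*t):
r=52, s=1, t=0
r=24, s=0, t=1
q=2: r=4, s=1, t=-2   [52*(1) + 24*(-2) = 4]
q=6: r=0, s=-6, t=13   [52*(-6) + 24*(13) = 0]
GCD = 4; from the row with r=4: x=1, y=-2
Check: 52*(1) + 24*(-2) = 52 - 48 = 4

GCD = 4, x = 1, y = -2


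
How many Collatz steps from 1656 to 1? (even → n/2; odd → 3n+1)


1656 → 828 → 414 → 207 → 622 → 311 → 934 → 467 → 1402 → 701 → 2104 → 1052 → 526 → 263 → 790 → 395 → 1186 → 593 → 1780 → 890 → 445 → 1336 → 668 → 334 → 167 → 502 → 251 → 754 → 377 → 1132 → 566 → 283 → 850 → 425 → 1276 → 638 → 319 → 958 → 479 → 1438 → 719 → 2158 → 1079 → 3238 → 1619 → 4858 → 2429 → 7288 → 3644 → 1822 → 911 → 2734 → 1367 → 4102 → 2051 → 6154 → 3077 → 9232 → 4616 → 2308 → 1154 → 577 → 1732 → 866 → 433 → 1300 → 650 → 325 → 976 → 488 → 244 → 122 → 61 → 184 → 92 → 46 → 23 → 70 → 35 → 106 → 53 → 160 → 80 → 40 → 20 → 10 → 5 → 16 → 8 → 4 → 2 → 1
Total steps = 91

91 steps


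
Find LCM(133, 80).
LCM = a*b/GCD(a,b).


GCD(133, 80) = 1
LCM = 133*80/1 = 10640/1 = 10640

LCM = 10640


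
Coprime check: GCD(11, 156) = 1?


Euclidean algorithm:
156 = 14 * 11 + 2
11 = 5 * 2 + 1
2 = 2 * 1 + 0
GCD(11, 156) = 1

Yes, coprime (GCD = 1)


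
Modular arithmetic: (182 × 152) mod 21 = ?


182 × 152 = 27664
27664 mod 21 = 7


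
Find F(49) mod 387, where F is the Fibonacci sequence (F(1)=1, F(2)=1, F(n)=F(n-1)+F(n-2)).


F(k) mod 387 for k=1..49:
1, 1, 2, 3, 5, 8, 13, 21, 34, 55, 89, 144, 233, 377, 223, 213, 49, 262, 311, 186, 110, 296, 19, 315, 334, 262, 209, 84, 293, 377, 283, 273, 169, 55, 224, 279, 116, 8, 124, 132, 256, 1, 257, 258, 128, 386, 127, 126, 253
F(49) mod 387 = 253


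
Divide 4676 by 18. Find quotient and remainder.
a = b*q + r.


4676 = 18 * 259 + 14
Check: 4662 + 14 = 4676

q = 259, r = 14


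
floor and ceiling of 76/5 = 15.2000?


76/5 = 15.2000
floor = 15
ceil = 16

floor = 15, ceil = 16


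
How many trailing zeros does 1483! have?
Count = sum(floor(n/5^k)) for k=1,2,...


floor(1483/5) = 296
floor(1483/25) = 59
floor(1483/125) = 11
floor(1483/625) = 2
Total = 368

368 trailing zeros


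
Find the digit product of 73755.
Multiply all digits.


7 × 3 × 7 × 5 × 5 = 3675


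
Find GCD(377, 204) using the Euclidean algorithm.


377 = 1 * 204 + 173
204 = 1 * 173 + 31
173 = 5 * 31 + 18
31 = 1 * 18 + 13
18 = 1 * 13 + 5
13 = 2 * 5 + 3
5 = 1 * 3 + 2
3 = 1 * 2 + 1
2 = 2 * 1 + 0
GCD = 1


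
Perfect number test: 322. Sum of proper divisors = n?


Proper divisors of 322: 1, 2, 7, 14, 23, 46, 161
Sum = 1 + 2 + 7 + 14 + 23 + 46 + 161 = 254

No, 322 is not perfect (254 ≠ 322)


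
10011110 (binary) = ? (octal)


10011110 (base 2) = 158 (decimal)
158 (decimal) = 236 (base 8)


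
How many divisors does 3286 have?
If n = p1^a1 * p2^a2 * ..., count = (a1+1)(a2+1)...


3286 = 2^1 × 31^1 × 53^1
d(3286) = (1+1) × (1+1) × (1+1) = 8

8 divisors


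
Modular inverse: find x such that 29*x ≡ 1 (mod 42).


Use the extended Euclidean algorithm on (42, 29); each row r = 42*s + 29*t:
r=42, s=1, t=0
r=29, s=0, t=1
q=1: r=13, s=1, t=-1   [42*(1) + 29*(-1) = 13]
q=2: r=3, s=-2, t=3   [42*(-2) + 29*(3) = 3]
q=4: r=1, s=9, t=-13   [42*(9) + 29*(-13) = 1]
q=3: r=0, s=-29, t=42   [42*(-29) + 29*(42) = 0]
GCD = 1 with t = -13, so 29*(-13) ≡ 1 (mod 42)
Inverse = -13 mod 42 = 29
Check: 29 * 29 = 841 ≡ 1 (mod 42)

29^(-1) ≡ 29 (mod 42)


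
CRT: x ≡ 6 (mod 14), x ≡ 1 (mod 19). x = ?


M = 14*19 = 266
M1 = M/14 = 19, M2 = M/19 = 14
M1^(-1) mod 14 = 3, M2^(-1) mod 19 = 15
x = 6*19*3 + 1*14*15 = 552
552 mod 266 = 20
Check: 20 mod 14 = 6 ✓, 20 mod 19 = 1 ✓

x ≡ 20 (mod 266)


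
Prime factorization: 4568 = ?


4568 / 2 = 2284
2284 / 2 = 1142
1142 / 2 = 571
571 / 571 = 1
4568 = 2^3 × 571


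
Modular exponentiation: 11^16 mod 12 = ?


11^1 mod 12 = 11
11^2 mod 12 = 1
11^3 mod 12 = 11
11^4 mod 12 = 1
11^5 mod 12 = 11
11^6 mod 12 = 1
11^7 mod 12 = 11
11^8 mod 12 = 1
11^9 mod 12 = 11
11^10 mod 12 = 1
11^11 mod 12 = 11
11^12 mod 12 = 1
11^13 mod 12 = 11
11^14 mod 12 = 1
11^15 mod 12 = 11
11^16 mod 12 = 1


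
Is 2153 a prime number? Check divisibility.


Check divisors up to sqrt(2153) = 46.4004
No divisors found.
2153 is prime.

Yes, 2153 is prime


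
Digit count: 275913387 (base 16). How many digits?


275913387 in base 16 = 10721AAB
Number of digits = 8

8 digits (base 16)


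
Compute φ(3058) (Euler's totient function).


3058 = 2 × 11 × 139
Prime factors: 2, 11, 139
φ(3058) = 3058 × (1-1/2) × (1-1/11) × (1-1/139)
= 3058 × 1/2 × 10/11 × 138/139 = 1380

φ(3058) = 1380


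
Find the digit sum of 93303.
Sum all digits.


9 + 3 + 3 + 0 + 3 = 18


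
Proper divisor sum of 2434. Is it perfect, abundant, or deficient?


Proper divisors: 1, 2, 1217
Sum = 1 + 2 + 1217 = 1220
1220 < 2434 → deficient

s(2434) = 1220 (deficient)


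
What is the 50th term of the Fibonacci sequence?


Sequence: 1, 1, 2, 3, 5, 8, 13, 21, 34, 55, 89, 144, 233, 377, 610, 987, 1597, 2584, 4181, 6765, 10946, 17711, 28657, 46368, 75025, 121393, 196418, 317811, 514229, 832040, 1346269, 2178309, 3524578, 5702887, 9227465, 14930352, 24157817, 39088169, 63245986, 102334155, 165580141, 267914296, 433494437, 701408733, 1134903170, 1836311903, 2971215073, 4807526976, 7778742049, 12586269025
F(50) = 12586269025


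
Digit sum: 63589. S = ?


6 + 3 + 5 + 8 + 9 = 31


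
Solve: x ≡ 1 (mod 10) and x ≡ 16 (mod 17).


M = 10*17 = 170
M1 = M/10 = 17, M2 = M/17 = 10
M1^(-1) mod 10 = 3, M2^(-1) mod 17 = 12
x = 1*17*3 + 16*10*12 = 1971
1971 mod 170 = 101
Check: 101 mod 10 = 1 ✓, 101 mod 17 = 16 ✓

x ≡ 101 (mod 170)


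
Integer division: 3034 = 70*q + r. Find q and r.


3034 = 70 * 43 + 24
Check: 3010 + 24 = 3034

q = 43, r = 24


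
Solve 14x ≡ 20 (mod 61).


GCD(14, 61) = 1, unique solution
a^(-1) mod 61 = 48
x = 48 * 20 mod 61 = 45

x ≡ 45 (mod 61)


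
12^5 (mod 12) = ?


12^1 mod 12 = 0
12^2 mod 12 = 0
12^3 mod 12 = 0
12^4 mod 12 = 0
12^5 mod 12 = 0


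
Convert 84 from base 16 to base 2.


84 (base 16) = 132 (decimal)
132 (decimal) = 10000100 (base 2)


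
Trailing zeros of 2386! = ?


floor(2386/5) = 477
floor(2386/25) = 95
floor(2386/125) = 19
floor(2386/625) = 3
Total = 594

594 trailing zeros


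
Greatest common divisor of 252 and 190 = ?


252 = 1 * 190 + 62
190 = 3 * 62 + 4
62 = 15 * 4 + 2
4 = 2 * 2 + 0
GCD = 2


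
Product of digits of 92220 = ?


9 × 2 × 2 × 2 × 0 = 0


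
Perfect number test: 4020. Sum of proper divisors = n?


Proper divisors of 4020: 1, 2, 3, 4, 5, 6, 10, 12, 15, 20, 30, 60, 67, 134, 201, 268, 335, 402, 670, 804, 1005, 1340, 2010
Sum = 1 + 2 + 3 + 4 + 5 + 6 + 10 + 12 + 15 + 20 + 30 + 60 + 67 + 134 + 201 + 268 + 335 + 402 + 670 + 804 + 1005 + 1340 + 2010 = 7404

No, 4020 is not perfect (7404 ≠ 4020)


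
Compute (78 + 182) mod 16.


78 + 182 = 260
260 mod 16 = 4


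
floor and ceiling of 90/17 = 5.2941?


90/17 = 5.2941
floor = 5
ceil = 6

floor = 5, ceil = 6


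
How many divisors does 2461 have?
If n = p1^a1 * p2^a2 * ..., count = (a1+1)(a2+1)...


2461 = 23^1 × 107^1
d(2461) = (1+1) × (1+1) = 4

4 divisors


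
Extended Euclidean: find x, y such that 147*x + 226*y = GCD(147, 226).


Tabular extended Euclidean (each row: r = 147*s + 226*t):
r=147, s=1, t=0
r=226, s=0, t=1
q=0: r=147, s=1, t=0   [147*(1) + 226*(0) = 147]
q=1: r=79, s=-1, t=1   [147*(-1) + 226*(1) = 79]
q=1: r=68, s=2, t=-1   [147*(2) + 226*(-1) = 68]
q=1: r=11, s=-3, t=2   [147*(-3) + 226*(2) = 11]
q=6: r=2, s=20, t=-13   [147*(20) + 226*(-13) = 2]
q=5: r=1, s=-103, t=67   [147*(-103) + 226*(67) = 1]
q=2: r=0, s=226, t=-147   [147*(226) + 226*(-147) = 0]
GCD = 1; from the row with r=1: x=-103, y=67
Check: 147*(-103) + 226*(67) = -15141 + 15142 = 1

GCD = 1, x = -103, y = 67


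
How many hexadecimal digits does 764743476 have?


764743476 in base 16 = 2D950F34
Number of digits = 8

8 digits (base 16)


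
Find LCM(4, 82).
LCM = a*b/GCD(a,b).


GCD(4, 82) = 2
LCM = 4*82/2 = 328/2 = 164

LCM = 164


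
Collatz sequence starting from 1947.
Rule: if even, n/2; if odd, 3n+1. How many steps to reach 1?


1947 → 5842 → 2921 → 8764 → 4382 → 2191 → 6574 → 3287 → 9862 → 4931 → 14794 → 7397 → 22192 → 11096 → 5548 → 2774 → 1387 → 4162 → 2081 → 6244 → 3122 → 1561 → 4684 → 2342 → 1171 → 3514 → 1757 → 5272 → 2636 → 1318 → 659 → 1978 → 989 → 2968 → 1484 → 742 → 371 → 1114 → 557 → 1672 → 836 → 418 → 209 → 628 → 314 → 157 → 472 → 236 → 118 → 59 → 178 → 89 → 268 → 134 → 67 → 202 → 101 → 304 → 152 → 76 → 38 → 19 → 58 → 29 → 88 → 44 → 22 → 11 → 34 → 17 → 52 → 26 → 13 → 40 → 20 → 10 → 5 → 16 → 8 → 4 → 2 → 1
Total steps = 81

81 steps


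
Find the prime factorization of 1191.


1191 / 3 = 397
397 / 397 = 1
1191 = 3 × 397


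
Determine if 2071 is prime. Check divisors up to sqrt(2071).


2071 / 19 = 109 (exact division)
2071 is NOT prime.

No, 2071 is not prime


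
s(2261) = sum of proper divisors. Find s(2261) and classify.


Proper divisors: 1, 7, 17, 19, 119, 133, 323
Sum = 1 + 7 + 17 + 19 + 119 + 133 + 323 = 619
619 < 2261 → deficient

s(2261) = 619 (deficient)


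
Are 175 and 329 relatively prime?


Euclidean algorithm:
329 = 1 * 175 + 154
175 = 1 * 154 + 21
154 = 7 * 21 + 7
21 = 3 * 7 + 0
GCD(175, 329) = 7

No, not coprime (GCD = 7)


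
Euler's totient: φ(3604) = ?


3604 = 2^2 × 17 × 53
Prime factors: 2, 17, 53
φ(3604) = 3604 × (1-1/2) × (1-1/17) × (1-1/53)
= 3604 × 1/2 × 16/17 × 52/53 = 1664

φ(3604) = 1664


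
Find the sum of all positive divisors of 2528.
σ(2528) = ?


Divisors of 2528: 1, 2, 4, 8, 16, 32, 79, 158, 316, 632, 1264, 2528
Sum = 1 + 2 + 4 + 8 + 16 + 32 + 79 + 158 + 316 + 632 + 1264 + 2528 = 5040

σ(2528) = 5040


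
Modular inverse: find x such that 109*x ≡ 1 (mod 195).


Use the extended Euclidean algorithm on (195, 109); each row r = 195*s + 109*t:
r=195, s=1, t=0
r=109, s=0, t=1
q=1: r=86, s=1, t=-1   [195*(1) + 109*(-1) = 86]
q=1: r=23, s=-1, t=2   [195*(-1) + 109*(2) = 23]
q=3: r=17, s=4, t=-7   [195*(4) + 109*(-7) = 17]
q=1: r=6, s=-5, t=9   [195*(-5) + 109*(9) = 6]
q=2: r=5, s=14, t=-25   [195*(14) + 109*(-25) = 5]
q=1: r=1, s=-19, t=34   [195*(-19) + 109*(34) = 1]
q=5: r=0, s=109, t=-195   [195*(109) + 109*(-195) = 0]
GCD = 1 with t = 34, so 109*(34) ≡ 1 (mod 195)
Inverse = 34 mod 195 = 34
Check: 109 * 34 = 3706 ≡ 1 (mod 195)

109^(-1) ≡ 34 (mod 195)


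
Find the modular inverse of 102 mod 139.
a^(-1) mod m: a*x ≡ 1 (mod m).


Use the extended Euclidean algorithm on (139, 102); each row r = 139*s + 102*t:
r=139, s=1, t=0
r=102, s=0, t=1
q=1: r=37, s=1, t=-1   [139*(1) + 102*(-1) = 37]
q=2: r=28, s=-2, t=3   [139*(-2) + 102*(3) = 28]
q=1: r=9, s=3, t=-4   [139*(3) + 102*(-4) = 9]
q=3: r=1, s=-11, t=15   [139*(-11) + 102*(15) = 1]
q=9: r=0, s=102, t=-139   [139*(102) + 102*(-139) = 0]
GCD = 1 with t = 15, so 102*(15) ≡ 1 (mod 139)
Inverse = 15 mod 139 = 15
Check: 102 * 15 = 1530 ≡ 1 (mod 139)

102^(-1) ≡ 15 (mod 139)


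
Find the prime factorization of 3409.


3409 / 7 = 487
487 / 487 = 1
3409 = 7 × 487


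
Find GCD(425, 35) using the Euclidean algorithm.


425 = 12 * 35 + 5
35 = 7 * 5 + 0
GCD = 5


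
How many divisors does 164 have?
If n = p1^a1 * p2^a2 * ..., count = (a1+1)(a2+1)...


164 = 2^2 × 41^1
d(164) = (2+1) × (1+1) = 6

6 divisors


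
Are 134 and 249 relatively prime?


Euclidean algorithm:
249 = 1 * 134 + 115
134 = 1 * 115 + 19
115 = 6 * 19 + 1
19 = 19 * 1 + 0
GCD(134, 249) = 1

Yes, coprime (GCD = 1)


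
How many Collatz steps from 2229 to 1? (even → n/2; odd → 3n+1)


2229 → 6688 → 3344 → 1672 → 836 → 418 → 209 → 628 → 314 → 157 → 472 → 236 → 118 → 59 → 178 → 89 → 268 → 134 → 67 → 202 → 101 → 304 → 152 → 76 → 38 → 19 → 58 → 29 → 88 → 44 → 22 → 11 → 34 → 17 → 52 → 26 → 13 → 40 → 20 → 10 → 5 → 16 → 8 → 4 → 2 → 1
Total steps = 45

45 steps


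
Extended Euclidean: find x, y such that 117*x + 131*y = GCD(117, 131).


Tabular extended Euclidean (each row: r = 117*s + 131*t):
r=117, s=1, t=0
r=131, s=0, t=1
q=0: r=117, s=1, t=0   [117*(1) + 131*(0) = 117]
q=1: r=14, s=-1, t=1   [117*(-1) + 131*(1) = 14]
q=8: r=5, s=9, t=-8   [117*(9) + 131*(-8) = 5]
q=2: r=4, s=-19, t=17   [117*(-19) + 131*(17) = 4]
q=1: r=1, s=28, t=-25   [117*(28) + 131*(-25) = 1]
q=4: r=0, s=-131, t=117   [117*(-131) + 131*(117) = 0]
GCD = 1; from the row with r=1: x=28, y=-25
Check: 117*(28) + 131*(-25) = 3276 - 3275 = 1

GCD = 1, x = 28, y = -25


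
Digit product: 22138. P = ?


2 × 2 × 1 × 3 × 8 = 96


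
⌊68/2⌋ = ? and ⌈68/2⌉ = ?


68/2 = 34.0000
floor = 34
ceil = 34

floor = 34, ceil = 34


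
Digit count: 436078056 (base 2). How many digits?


436078056 in base 2 = 11001111111100000010111101000
Number of digits = 29

29 digits (base 2)


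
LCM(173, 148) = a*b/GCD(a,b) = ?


GCD(173, 148) = 1
LCM = 173*148/1 = 25604/1 = 25604

LCM = 25604


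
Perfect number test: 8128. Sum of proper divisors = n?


Proper divisors of 8128: 1, 2, 4, 8, 16, 32, 64, 127, 254, 508, 1016, 2032, 4064
Sum = 1 + 2 + 4 + 8 + 16 + 32 + 64 + 127 + 254 + 508 + 1016 + 2032 + 4064 = 8128

Yes, 8128 is perfect (8128 = 8128)


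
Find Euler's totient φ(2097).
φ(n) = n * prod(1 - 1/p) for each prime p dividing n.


2097 = 3^2 × 233
Prime factors: 3, 233
φ(2097) = 2097 × (1-1/3) × (1-1/233)
= 2097 × 2/3 × 232/233 = 1392

φ(2097) = 1392


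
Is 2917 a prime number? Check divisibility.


Check divisors up to sqrt(2917) = 54.0093
No divisors found.
2917 is prime.

Yes, 2917 is prime


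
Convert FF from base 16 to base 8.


FF (base 16) = 255 (decimal)
255 (decimal) = 377 (base 8)


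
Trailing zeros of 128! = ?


floor(128/5) = 25
floor(128/25) = 5
floor(128/125) = 1
Total = 31

31 trailing zeros


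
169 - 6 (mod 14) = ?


169 - 6 = 163
163 mod 14 = 9


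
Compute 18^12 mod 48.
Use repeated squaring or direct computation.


18^1 mod 48 = 18
18^2 mod 48 = 36
18^3 mod 48 = 24
18^4 mod 48 = 0
18^5 mod 48 = 0
18^6 mod 48 = 0
18^7 mod 48 = 0
18^8 mod 48 = 0
18^9 mod 48 = 0
18^10 mod 48 = 0
18^11 mod 48 = 0
18^12 mod 48 = 0


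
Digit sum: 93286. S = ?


9 + 3 + 2 + 8 + 6 = 28


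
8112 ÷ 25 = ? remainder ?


8112 = 25 * 324 + 12
Check: 8100 + 12 = 8112

q = 324, r = 12


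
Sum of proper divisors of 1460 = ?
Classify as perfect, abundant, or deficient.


Proper divisors: 1, 2, 4, 5, 10, 20, 73, 146, 292, 365, 730
Sum = 1 + 2 + 4 + 5 + 10 + 20 + 73 + 146 + 292 + 365 + 730 = 1648
1648 > 1460 → abundant

s(1460) = 1648 (abundant)


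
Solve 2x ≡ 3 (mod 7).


GCD(2, 7) = 1, unique solution
a^(-1) mod 7 = 4
x = 4 * 3 mod 7 = 5

x ≡ 5 (mod 7)


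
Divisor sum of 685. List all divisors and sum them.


Divisors of 685: 1, 5, 137, 685
Sum = 1 + 5 + 137 + 685 = 828

σ(685) = 828


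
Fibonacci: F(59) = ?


Sequence: 1, 1, 2, 3, 5, 8, 13, 21, 34, 55, 89, 144, 233, 377, 610, 987, 1597, 2584, 4181, 6765, 10946, 17711, 28657, 46368, 75025, 121393, 196418, 317811, 514229, 832040, 1346269, 2178309, 3524578, 5702887, 9227465, 14930352, 24157817, 39088169, 63245986, 102334155, 165580141, 267914296, 433494437, 701408733, 1134903170, 1836311903, 2971215073, 4807526976, 7778742049, 12586269025, 20365011074, 32951280099, 53316291173, 86267571272, 139583862445, 225851433717, 365435296162, 591286729879, 956722026041
F(59) = 956722026041


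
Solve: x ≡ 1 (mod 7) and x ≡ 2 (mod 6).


M = 7*6 = 42
M1 = M/7 = 6, M2 = M/6 = 7
M1^(-1) mod 7 = 6, M2^(-1) mod 6 = 1
x = 1*6*6 + 2*7*1 = 50
50 mod 42 = 8
Check: 8 mod 7 = 1 ✓, 8 mod 6 = 2 ✓

x ≡ 8 (mod 42)


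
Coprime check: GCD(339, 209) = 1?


Euclidean algorithm:
339 = 1 * 209 + 130
209 = 1 * 130 + 79
130 = 1 * 79 + 51
79 = 1 * 51 + 28
51 = 1 * 28 + 23
28 = 1 * 23 + 5
23 = 4 * 5 + 3
5 = 1 * 3 + 2
3 = 1 * 2 + 1
2 = 2 * 1 + 0
GCD(339, 209) = 1

Yes, coprime (GCD = 1)


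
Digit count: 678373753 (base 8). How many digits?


678373753 in base 8 = 5033624571
Number of digits = 10

10 digits (base 8)


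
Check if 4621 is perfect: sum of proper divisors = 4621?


Proper divisors of 4621: 1
Sum = 1 = 1

No, 4621 is not perfect (1 ≠ 4621)


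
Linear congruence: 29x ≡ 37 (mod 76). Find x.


GCD(29, 76) = 1, unique solution
a^(-1) mod 76 = 21
x = 21 * 37 mod 76 = 17

x ≡ 17 (mod 76)


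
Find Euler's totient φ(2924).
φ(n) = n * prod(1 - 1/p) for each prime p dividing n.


2924 = 2^2 × 17 × 43
Prime factors: 2, 17, 43
φ(2924) = 2924 × (1-1/2) × (1-1/17) × (1-1/43)
= 2924 × 1/2 × 16/17 × 42/43 = 1344

φ(2924) = 1344


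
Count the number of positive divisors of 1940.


1940 = 2^2 × 5^1 × 97^1
d(1940) = (2+1) × (1+1) × (1+1) = 12

12 divisors


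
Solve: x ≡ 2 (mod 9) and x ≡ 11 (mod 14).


M = 9*14 = 126
M1 = M/9 = 14, M2 = M/14 = 9
M1^(-1) mod 9 = 2, M2^(-1) mod 14 = 11
x = 2*14*2 + 11*9*11 = 1145
1145 mod 126 = 11
Check: 11 mod 9 = 2 ✓, 11 mod 14 = 11 ✓

x ≡ 11 (mod 126)


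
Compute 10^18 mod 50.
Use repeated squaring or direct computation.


10^1 mod 50 = 10
10^2 mod 50 = 0
10^3 mod 50 = 0
10^4 mod 50 = 0
10^5 mod 50 = 0
10^6 mod 50 = 0
10^7 mod 50 = 0
10^8 mod 50 = 0
10^9 mod 50 = 0
10^10 mod 50 = 0
10^11 mod 50 = 0
10^12 mod 50 = 0
10^13 mod 50 = 0
10^14 mod 50 = 0
10^15 mod 50 = 0
10^16 mod 50 = 0
10^17 mod 50 = 0
10^18 mod 50 = 0


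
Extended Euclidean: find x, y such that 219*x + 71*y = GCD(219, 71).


Tabular extended Euclidean (each row: r = 219*s + 71*t):
r=219, s=1, t=0
r=71, s=0, t=1
q=3: r=6, s=1, t=-3   [219*(1) + 71*(-3) = 6]
q=11: r=5, s=-11, t=34   [219*(-11) + 71*(34) = 5]
q=1: r=1, s=12, t=-37   [219*(12) + 71*(-37) = 1]
q=5: r=0, s=-71, t=219   [219*(-71) + 71*(219) = 0]
GCD = 1; from the row with r=1: x=12, y=-37
Check: 219*(12) + 71*(-37) = 2628 - 2627 = 1

GCD = 1, x = 12, y = -37


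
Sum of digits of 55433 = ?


5 + 5 + 4 + 3 + 3 = 20


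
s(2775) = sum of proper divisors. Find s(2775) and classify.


Proper divisors: 1, 3, 5, 15, 25, 37, 75, 111, 185, 555, 925
Sum = 1 + 3 + 5 + 15 + 25 + 37 + 75 + 111 + 185 + 555 + 925 = 1937
1937 < 2775 → deficient

s(2775) = 1937 (deficient)


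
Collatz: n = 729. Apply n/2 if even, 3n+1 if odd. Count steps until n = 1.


729 → 2188 → 1094 → 547 → 1642 → 821 → 2464 → 1232 → 616 → 308 → 154 → 77 → 232 → 116 → 58 → 29 → 88 → 44 → 22 → 11 → 34 → 17 → 52 → 26 → 13 → 40 → 20 → 10 → 5 → 16 → 8 → 4 → 2 → 1
Total steps = 33

33 steps


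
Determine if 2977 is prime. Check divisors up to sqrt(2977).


2977 / 13 = 229 (exact division)
2977 is NOT prime.

No, 2977 is not prime


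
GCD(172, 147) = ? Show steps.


172 = 1 * 147 + 25
147 = 5 * 25 + 22
25 = 1 * 22 + 3
22 = 7 * 3 + 1
3 = 3 * 1 + 0
GCD = 1


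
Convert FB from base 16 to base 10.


FB (base 16) = 251 (decimal)
251 (decimal) = 251 (base 10)


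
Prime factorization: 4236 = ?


4236 / 2 = 2118
2118 / 2 = 1059
1059 / 3 = 353
353 / 353 = 1
4236 = 2^2 × 3 × 353


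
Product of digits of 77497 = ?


7 × 7 × 4 × 9 × 7 = 12348


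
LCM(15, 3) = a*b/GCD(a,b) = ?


GCD(15, 3) = 3
LCM = 15*3/3 = 45/3 = 15

LCM = 15


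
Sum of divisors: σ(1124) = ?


Divisors of 1124: 1, 2, 4, 281, 562, 1124
Sum = 1 + 2 + 4 + 281 + 562 + 1124 = 1974

σ(1124) = 1974


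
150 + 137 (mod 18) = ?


150 + 137 = 287
287 mod 18 = 17


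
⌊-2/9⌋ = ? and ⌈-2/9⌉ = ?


-2/9 = -0.2222
floor = -1
ceil = 0

floor = -1, ceil = 0


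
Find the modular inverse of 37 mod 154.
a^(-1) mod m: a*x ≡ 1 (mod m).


Use the extended Euclidean algorithm on (154, 37); each row r = 154*s + 37*t:
r=154, s=1, t=0
r=37, s=0, t=1
q=4: r=6, s=1, t=-4   [154*(1) + 37*(-4) = 6]
q=6: r=1, s=-6, t=25   [154*(-6) + 37*(25) = 1]
q=6: r=0, s=37, t=-154   [154*(37) + 37*(-154) = 0]
GCD = 1 with t = 25, so 37*(25) ≡ 1 (mod 154)
Inverse = 25 mod 154 = 25
Check: 37 * 25 = 925 ≡ 1 (mod 154)

37^(-1) ≡ 25 (mod 154)


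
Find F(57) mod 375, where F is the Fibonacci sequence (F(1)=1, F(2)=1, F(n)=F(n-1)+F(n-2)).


F(k) mod 375 for k=1..57:
1, 1, 2, 3, 5, 8, 13, 21, 34, 55, 89, 144, 233, 2, 235, 237, 97, 334, 56, 15, 71, 86, 157, 243, 25, 268, 293, 186, 104, 290, 19, 309, 328, 262, 215, 102, 317, 44, 361, 30, 16, 46, 62, 108, 170, 278, 73, 351, 49, 25, 74, 99, 173, 272, 70, 342, 37
F(57) mod 375 = 37


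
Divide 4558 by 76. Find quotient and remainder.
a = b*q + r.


4558 = 76 * 59 + 74
Check: 4484 + 74 = 4558

q = 59, r = 74


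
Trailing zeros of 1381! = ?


floor(1381/5) = 276
floor(1381/25) = 55
floor(1381/125) = 11
floor(1381/625) = 2
Total = 344

344 trailing zeros


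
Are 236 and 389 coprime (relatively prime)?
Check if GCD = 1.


Euclidean algorithm:
389 = 1 * 236 + 153
236 = 1 * 153 + 83
153 = 1 * 83 + 70
83 = 1 * 70 + 13
70 = 5 * 13 + 5
13 = 2 * 5 + 3
5 = 1 * 3 + 2
3 = 1 * 2 + 1
2 = 2 * 1 + 0
GCD(236, 389) = 1

Yes, coprime (GCD = 1)


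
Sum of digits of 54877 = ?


5 + 4 + 8 + 7 + 7 = 31


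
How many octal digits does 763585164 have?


763585164 in base 8 = 5540661214
Number of digits = 10

10 digits (base 8)


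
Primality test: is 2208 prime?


2208 / 2 = 1104 (exact division)
2208 is NOT prime.

No, 2208 is not prime


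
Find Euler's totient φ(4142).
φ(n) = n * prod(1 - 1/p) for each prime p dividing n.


4142 = 2 × 19 × 109
Prime factors: 2, 19, 109
φ(4142) = 4142 × (1-1/2) × (1-1/19) × (1-1/109)
= 4142 × 1/2 × 18/19 × 108/109 = 1944

φ(4142) = 1944


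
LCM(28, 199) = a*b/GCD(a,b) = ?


GCD(28, 199) = 1
LCM = 28*199/1 = 5572/1 = 5572

LCM = 5572


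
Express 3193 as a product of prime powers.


3193 / 31 = 103
103 / 103 = 1
3193 = 31 × 103


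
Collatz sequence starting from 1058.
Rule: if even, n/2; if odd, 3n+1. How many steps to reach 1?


1058 → 529 → 1588 → 794 → 397 → 1192 → 596 → 298 → 149 → 448 → 224 → 112 → 56 → 28 → 14 → 7 → 22 → 11 → 34 → 17 → 52 → 26 → 13 → 40 → 20 → 10 → 5 → 16 → 8 → 4 → 2 → 1
Total steps = 31

31 steps


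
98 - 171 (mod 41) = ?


98 - 171 = -73
-73 mod 41 = 9


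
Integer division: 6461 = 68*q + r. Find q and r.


6461 = 68 * 95 + 1
Check: 6460 + 1 = 6461

q = 95, r = 1


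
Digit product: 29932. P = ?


2 × 9 × 9 × 3 × 2 = 972


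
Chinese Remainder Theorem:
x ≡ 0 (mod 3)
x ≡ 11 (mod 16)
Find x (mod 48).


M = 3*16 = 48
M1 = M/3 = 16, M2 = M/16 = 3
M1^(-1) mod 3 = 1, M2^(-1) mod 16 = 11
x = 0*16*1 + 11*3*11 = 363
363 mod 48 = 27
Check: 27 mod 3 = 0 ✓, 27 mod 16 = 11 ✓

x ≡ 27 (mod 48)


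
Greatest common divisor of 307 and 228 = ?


307 = 1 * 228 + 79
228 = 2 * 79 + 70
79 = 1 * 70 + 9
70 = 7 * 9 + 7
9 = 1 * 7 + 2
7 = 3 * 2 + 1
2 = 2 * 1 + 0
GCD = 1


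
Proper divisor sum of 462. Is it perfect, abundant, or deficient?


Proper divisors: 1, 2, 3, 6, 7, 11, 14, 21, 22, 33, 42, 66, 77, 154, 231
Sum = 1 + 2 + 3 + 6 + 7 + 11 + 14 + 21 + 22 + 33 + 42 + 66 + 77 + 154 + 231 = 690
690 > 462 → abundant

s(462) = 690 (abundant)
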